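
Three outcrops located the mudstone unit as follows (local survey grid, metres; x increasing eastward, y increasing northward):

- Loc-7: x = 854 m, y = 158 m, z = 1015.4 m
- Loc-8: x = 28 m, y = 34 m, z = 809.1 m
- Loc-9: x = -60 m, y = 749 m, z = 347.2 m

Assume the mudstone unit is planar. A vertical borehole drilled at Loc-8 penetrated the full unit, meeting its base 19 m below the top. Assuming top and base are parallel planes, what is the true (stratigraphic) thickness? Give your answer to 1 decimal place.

Two edge vectors: Loc-7→Loc-8 = (-826, -124, -206.3), Loc-7→Loc-9 = (-914, 591, -668.2).
Normal n = (Loc-7→Loc-8) × (Loc-7→Loc-9) = (204780.1, -363375, -601502).
So ∂z/∂x = −n_x/n_z = 0.34045 and ∂z/∂y = −n_y/n_z = −0.60411.
|∇z| = √(a²+b²) = 0.69344, so dip δ = arctan(0.69344) = 34.74°.
True thickness = vertical thickness × cos δ = 19 × cos 34.74° = 15.6 m.

15.6 m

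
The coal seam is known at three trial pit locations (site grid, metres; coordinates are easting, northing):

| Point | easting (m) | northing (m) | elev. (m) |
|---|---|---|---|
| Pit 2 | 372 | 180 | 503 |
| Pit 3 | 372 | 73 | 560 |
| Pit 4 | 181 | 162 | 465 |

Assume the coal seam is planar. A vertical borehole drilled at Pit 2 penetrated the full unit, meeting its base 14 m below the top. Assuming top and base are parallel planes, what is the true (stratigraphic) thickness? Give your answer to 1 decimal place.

12.1 m

Let the plane be z = a·easting + b·northing + c.
Pit 3−Pit 2: 0a − 107b = 57;  Pit 4−Pit 2: −191a − 18b = −38.
Solving gives a = 0.24916, b = −0.53271.
|∇z| = √(a²+b²) = 0.58810, so dip δ = arctan(0.58810) = 30.46°.
True thickness = vertical thickness × cos δ = 14 × cos 30.46° = 12.1 m.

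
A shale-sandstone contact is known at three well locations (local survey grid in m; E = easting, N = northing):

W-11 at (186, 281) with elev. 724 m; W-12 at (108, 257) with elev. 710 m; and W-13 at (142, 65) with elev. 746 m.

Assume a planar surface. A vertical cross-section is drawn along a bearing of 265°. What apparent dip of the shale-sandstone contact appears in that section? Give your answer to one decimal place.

11.9°

Two edge vectors: W-11→W-12 = (-78, -24, -14), W-11→W-13 = (-44, -216, 22).
Normal n = (W-11→W-12) × (W-11→W-13) = (-3552, 2332, 15792).
So ∂z/∂E = −n_x/n_z = 0.22492 and ∂z/∂N = −n_y/n_z = −0.14767.
Unit vector along 265° is (sin 265°, cos 265°) = (-0.9962, -0.0872).
Slope in that direction = a·(-0.9962) + b·(-0.0872) = −0.21120.
Apparent dip = arctan|0.21120| = 11.9° (true dip is 15.1°, so apparent ≤ true as expected).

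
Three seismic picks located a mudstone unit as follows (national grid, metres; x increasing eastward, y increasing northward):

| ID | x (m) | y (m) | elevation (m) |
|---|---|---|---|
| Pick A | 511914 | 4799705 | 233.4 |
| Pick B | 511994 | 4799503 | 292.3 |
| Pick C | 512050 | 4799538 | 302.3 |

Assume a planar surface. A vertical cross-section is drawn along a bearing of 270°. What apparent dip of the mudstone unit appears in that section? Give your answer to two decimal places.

16.13°

Let the plane be z = a·x + b·y + c.
Pick B−Pick A: 80a − 202b = 58.9;  Pick C−Pick A: 136a − 167b = 68.9.
Solving gives a = 0.28922, b = −0.17704.
Unit vector along 270° is (sin 270°, cos 270°) = (-1.0000, -0.0000).
Slope in that direction = a·(-1.0000) + b·(-0.0000) = −0.28922.
Apparent dip = arctan|0.28922| = 16.13° (true dip is 18.7°, so apparent ≤ true as expected).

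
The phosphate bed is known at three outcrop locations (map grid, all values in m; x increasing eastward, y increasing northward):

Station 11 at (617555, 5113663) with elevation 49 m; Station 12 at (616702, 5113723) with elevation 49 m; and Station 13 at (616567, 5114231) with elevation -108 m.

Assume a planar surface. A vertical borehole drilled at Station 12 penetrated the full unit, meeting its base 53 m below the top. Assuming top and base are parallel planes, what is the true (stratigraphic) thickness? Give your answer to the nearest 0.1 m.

Let the plane be z = a·x + b·y + c.
Station 12−Station 11: −853a + 60b = 0;  Station 13−Station 11: −988a + 568b = −157.
Solving gives a = −0.02215, b = −0.31494.
|∇z| = √(a²+b²) = 0.31572, so dip δ = arctan(0.31572) = 17.52°.
True thickness = vertical thickness × cos δ = 53 × cos 17.52° = 50.5 m.

50.5 m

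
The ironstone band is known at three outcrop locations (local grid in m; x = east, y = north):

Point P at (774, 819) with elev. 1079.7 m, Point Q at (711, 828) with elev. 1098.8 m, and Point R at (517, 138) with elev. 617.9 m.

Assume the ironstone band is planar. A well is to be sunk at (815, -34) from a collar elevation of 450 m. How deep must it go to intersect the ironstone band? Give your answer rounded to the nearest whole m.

Two edge vectors: Point P→Point Q = (-63, 9, 19.1), Point P→Point R = (-257, -681, -461.8).
Normal n = (Point P→Point Q) × (Point P→Point R) = (8850.9, -34002.1, 45216).
So ∂z/∂x = −n_x/n_z = −0.19575 and ∂z/∂y = −n_y/n_z = 0.75199.
Intercept c from Point P: 1079.7 + 151.51 − 615.88 = 615.33.
At (815, -34): z_contact = −159.5 − 25.6 + 615.33 = 430.2 m.
Depth below ground = 450 − 430.2 = 20 m.

20 m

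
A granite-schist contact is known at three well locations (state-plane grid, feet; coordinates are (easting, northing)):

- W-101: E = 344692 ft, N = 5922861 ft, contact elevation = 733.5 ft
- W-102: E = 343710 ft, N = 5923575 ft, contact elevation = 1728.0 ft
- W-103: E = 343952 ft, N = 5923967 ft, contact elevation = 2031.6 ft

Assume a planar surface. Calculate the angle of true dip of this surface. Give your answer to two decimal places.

Two edge vectors: W-101→W-102 = (-982, 714, 994.5), W-101→W-103 = (-740, 1106, 1298.1).
Normal n = (W-101→W-102) × (W-101→W-103) = (-173073.6, 538804.2, -557732).
So ∂z/∂E = −n_x/n_z = −0.31032 and ∂z/∂N = −n_y/n_z = 0.96606.
Gradient magnitude |∇z| = √(a² + b²) = √(0.09630 + 0.93328) = 1.01468.
True dip = arctan(1.01468) = 45.42°, dipping toward SSE (azimuth ≈ 162°).

45.42°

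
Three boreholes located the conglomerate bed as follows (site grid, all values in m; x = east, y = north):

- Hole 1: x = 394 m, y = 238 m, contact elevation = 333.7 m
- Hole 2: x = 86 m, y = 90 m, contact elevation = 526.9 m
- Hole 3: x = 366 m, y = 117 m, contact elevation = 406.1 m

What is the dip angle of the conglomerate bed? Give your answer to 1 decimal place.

Let the plane be z = a·x + b·y + c.
Hole 2−Hole 1: −308a − 148b = 193.2;  Hole 3−Hole 1: −28a − 121b = 72.4.
Solving gives a = −0.38226, b = −0.50989.
Gradient magnitude |∇z| = √(a² + b²) = √(0.14612 + 0.25999) = 0.63727.
True dip = arctan(0.63727) = 32.5°, dipping toward NE (azimuth ≈ 037°).

32.5°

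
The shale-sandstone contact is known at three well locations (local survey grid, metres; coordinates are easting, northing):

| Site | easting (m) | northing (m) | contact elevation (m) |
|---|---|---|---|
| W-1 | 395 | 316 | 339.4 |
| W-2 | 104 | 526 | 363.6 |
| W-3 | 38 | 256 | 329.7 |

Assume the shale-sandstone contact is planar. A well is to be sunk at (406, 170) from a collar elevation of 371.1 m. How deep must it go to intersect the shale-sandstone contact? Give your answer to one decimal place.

49.7 m

Let the plane be z = a·easting + b·northing + c.
W-2−W-1: −291a + 210b = 24.2;  W-3−W-1: −357a − 60b = −9.7.
Solving gives a = 0.00633, b = 0.12401.
Then c = 339.4 − a·395 − b·316 = 297.71.
At (406, 170): z_contact = 2.57 + 21.08 + 297.71 = 321.36 m.
Depth below ground = 371.1 − 321.36 = 49.7 m.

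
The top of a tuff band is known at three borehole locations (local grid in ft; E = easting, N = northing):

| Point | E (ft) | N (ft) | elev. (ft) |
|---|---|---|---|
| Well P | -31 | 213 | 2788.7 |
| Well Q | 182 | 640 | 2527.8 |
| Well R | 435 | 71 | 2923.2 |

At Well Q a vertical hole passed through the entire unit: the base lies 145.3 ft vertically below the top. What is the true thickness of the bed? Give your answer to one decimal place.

Two edge vectors: Well P→Well Q = (213, 427, -260.9), Well P→Well R = (466, -142, 134.5).
Normal n = (Well P→Well Q) × (Well P→Well R) = (20383.7, -150227.9, -229228).
So ∂z/∂E = −n_x/n_z = 0.08892 and ∂z/∂N = −n_y/n_z = −0.65536.
|∇z| = √(a²+b²) = 0.66137, so dip δ = arctan(0.66137) = 33.48°.
True thickness = vertical thickness × cos δ = 145.3 × cos 33.48° = 121.2 ft.

121.2 ft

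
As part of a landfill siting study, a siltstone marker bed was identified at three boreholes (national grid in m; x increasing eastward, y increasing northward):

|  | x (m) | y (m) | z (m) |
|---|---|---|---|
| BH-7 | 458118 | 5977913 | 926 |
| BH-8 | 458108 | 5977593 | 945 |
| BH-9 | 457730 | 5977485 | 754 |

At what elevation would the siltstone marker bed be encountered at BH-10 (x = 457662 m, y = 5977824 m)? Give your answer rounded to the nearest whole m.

692 m

Two edge vectors: BH-7→BH-8 = (-10, -320, 19), BH-7→BH-9 = (-388, -428, -172).
Normal n = (BH-7→BH-8) × (BH-7→BH-9) = (63172, -9092, -119880).
So ∂z/∂x = −n_x/n_z = 0.52696029 and ∂z/∂y = −n_y/n_z = −0.07584251.
Intercept c from BH-7: 926 − 241410.00 + 453379.92 = 212895.93.
At (457662, 5977824): z = 241169.7 − 453373.2 + 212895.93 = 692.5 m.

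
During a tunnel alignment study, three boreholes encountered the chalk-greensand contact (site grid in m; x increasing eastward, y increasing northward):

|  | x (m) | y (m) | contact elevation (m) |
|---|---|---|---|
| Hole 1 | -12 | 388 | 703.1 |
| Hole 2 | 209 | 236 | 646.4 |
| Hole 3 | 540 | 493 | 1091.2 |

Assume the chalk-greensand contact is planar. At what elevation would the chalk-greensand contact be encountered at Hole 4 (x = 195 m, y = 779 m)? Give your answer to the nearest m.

Let the plane be z = a·x + b·y + c.
Hole 2−Hole 1: 221a − 152b = −56.7;  Hole 3−Hole 1: 552a + 105b = 388.1.
Solving gives a = 0.49518, b = 1.09298.
Then c = 703.1 − a·-12 − b·388 = 284.96.
At (195, 779): z = 96.6 + 851.4 + 284.96 = 1233.0 m.

1233 m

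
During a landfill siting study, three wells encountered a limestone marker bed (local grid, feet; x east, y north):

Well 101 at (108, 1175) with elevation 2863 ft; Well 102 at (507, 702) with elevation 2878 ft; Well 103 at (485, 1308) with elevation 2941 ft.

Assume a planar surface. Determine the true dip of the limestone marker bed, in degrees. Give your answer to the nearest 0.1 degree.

11.4°

Two edge vectors: Well 101→Well 102 = (399, -473, 15), Well 101→Well 103 = (377, 133, 78).
Normal n = (Well 101→Well 102) × (Well 101→Well 103) = (-38889, -25467, 231388).
So ∂z/∂x = −n_x/n_z = 0.16807 and ∂z/∂y = −n_y/n_z = 0.11006.
Gradient magnitude |∇z| = √(a² + b²) = √(0.02825 + 0.01211) = 0.20090.
True dip = arctan(0.20090) = 11.4°, dipping toward WSW (azimuth ≈ 237°).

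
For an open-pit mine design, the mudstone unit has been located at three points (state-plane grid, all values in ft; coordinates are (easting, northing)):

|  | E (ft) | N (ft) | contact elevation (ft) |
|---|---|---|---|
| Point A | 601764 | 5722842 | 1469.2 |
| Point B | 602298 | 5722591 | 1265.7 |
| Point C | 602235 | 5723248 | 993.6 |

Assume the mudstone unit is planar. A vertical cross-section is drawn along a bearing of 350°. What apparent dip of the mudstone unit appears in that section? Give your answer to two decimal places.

19.80°

Two edge vectors: Point A→Point B = (534, -251, -203.5), Point A→Point C = (471, 406, -475.6).
Normal n = (Point A→Point B) × (Point A→Point C) = (201996.6, 158121.9, 335025).
So ∂z/∂E = −n_x/n_z = −0.60293 and ∂z/∂N = −n_y/n_z = −0.47197.
Unit vector along 350° is (sin 350°, cos 350°) = (-0.1736, 0.9848).
Slope in that direction = a·(-0.1736) + b·(0.9848) = −0.36010.
Apparent dip = arctan|0.36010| = 19.80° (true dip is 37.4°, so apparent ≤ true as expected).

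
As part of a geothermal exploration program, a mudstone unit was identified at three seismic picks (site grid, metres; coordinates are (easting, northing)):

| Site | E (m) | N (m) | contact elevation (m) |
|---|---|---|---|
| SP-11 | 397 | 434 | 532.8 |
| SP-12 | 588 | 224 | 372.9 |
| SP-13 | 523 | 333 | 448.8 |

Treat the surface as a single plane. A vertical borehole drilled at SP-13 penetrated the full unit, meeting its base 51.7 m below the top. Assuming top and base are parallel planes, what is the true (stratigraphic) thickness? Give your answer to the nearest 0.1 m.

Two edge vectors: SP-11→SP-12 = (191, -210, -159.9), SP-11→SP-13 = (126, -101, -84).
Normal n = (SP-11→SP-12) × (SP-11→SP-13) = (1490.1, -4103.4, 7169).
So ∂z/∂E = −n_x/n_z = −0.20785 and ∂z/∂N = −n_y/n_z = 0.57238.
|∇z| = √(a²+b²) = 0.60895, so dip δ = arctan(0.60895) = 31.34°.
True thickness = vertical thickness × cos δ = 51.7 × cos 31.34° = 44.2 m.

44.2 m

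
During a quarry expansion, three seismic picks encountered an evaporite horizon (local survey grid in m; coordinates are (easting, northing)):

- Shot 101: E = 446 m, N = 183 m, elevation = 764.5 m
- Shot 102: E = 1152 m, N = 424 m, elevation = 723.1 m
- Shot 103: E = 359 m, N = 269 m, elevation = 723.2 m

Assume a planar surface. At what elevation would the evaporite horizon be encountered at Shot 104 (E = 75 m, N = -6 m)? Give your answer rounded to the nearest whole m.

811 m

Two edge vectors: Shot 101→Shot 102 = (706, 241, -41.4), Shot 101→Shot 103 = (-87, 86, -41.3).
Normal n = (Shot 101→Shot 102) × (Shot 101→Shot 103) = (-6392.9, 32759.6, 81683).
So ∂z/∂E = −n_x/n_z = 0.07826 and ∂z/∂N = −n_y/n_z = −0.40106.
Intercept c from Shot 101: 764.5 − 34.91 + 73.39 = 802.99.
At (75, -6): z = 5.9 + 2.4 + 802.99 = 811.3 m.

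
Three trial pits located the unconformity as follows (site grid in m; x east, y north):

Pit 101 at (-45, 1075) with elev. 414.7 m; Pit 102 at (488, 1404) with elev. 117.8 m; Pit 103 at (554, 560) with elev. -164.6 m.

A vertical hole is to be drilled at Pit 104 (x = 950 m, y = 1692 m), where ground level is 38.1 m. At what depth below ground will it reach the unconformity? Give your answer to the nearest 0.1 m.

Two edge vectors: Pit 101→Pit 102 = (533, 329, -296.9), Pit 101→Pit 103 = (599, -515, -579.3).
Normal n = (Pit 101→Pit 102) × (Pit 101→Pit 103) = (-343493.2, 130923.8, -471566).
So ∂z/∂x = −n_x/n_z = −0.728410 and ∂z/∂y = −n_y/n_z = 0.277636.
Intercept c from Pit 101: 414.7 − 32.78 − 298.46 = 83.46.
At (950, 1692): z_contact = −691.99 + 469.76 + 83.46 = -138.77 m.
Depth below ground = 38.1 − (-138.77) = 176.9 m.

176.9 m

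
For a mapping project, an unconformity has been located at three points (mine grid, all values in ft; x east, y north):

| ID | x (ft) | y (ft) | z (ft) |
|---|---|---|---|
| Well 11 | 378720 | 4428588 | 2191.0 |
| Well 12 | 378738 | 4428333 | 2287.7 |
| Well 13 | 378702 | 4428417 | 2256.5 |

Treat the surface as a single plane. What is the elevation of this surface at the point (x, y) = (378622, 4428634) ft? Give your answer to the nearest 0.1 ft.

2175.6 ft

Two edge vectors: Well 11→Well 12 = (18, -255, 96.7), Well 11→Well 13 = (-18, -171, 65.5).
Normal n = (Well 11→Well 12) × (Well 11→Well 13) = (-166.8, -2919.6, -7668).
So ∂z/∂x = −n_x/n_z = −0.021752739 and ∂z/∂y = −n_y/n_z = −0.380751174.
Intercept c from Well 11: 2191 + 8238.20 + 1686190.08 = 1696619.28.
At (378622, 4428634): z = −8236.1 − 1686207.6 + 1696619.28 = 2175.6 ft.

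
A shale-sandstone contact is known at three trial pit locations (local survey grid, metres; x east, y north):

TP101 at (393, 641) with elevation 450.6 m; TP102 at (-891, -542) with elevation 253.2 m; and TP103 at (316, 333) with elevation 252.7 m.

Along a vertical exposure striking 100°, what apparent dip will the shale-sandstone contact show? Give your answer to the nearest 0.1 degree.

Let the plane be z = a·x + b·y + c.
TP102−TP101: −1284a − 1183b = −197.4;  TP103−TP101: −77a − 308b = −197.9.
Solving gives a = −0.56941, b = 0.78488.
Unit vector along 100° is (sin 100°, cos 100°) = (0.9848, -0.1736).
Slope in that direction = a·(0.9848) + b·(-0.1736) = −0.69705.
Apparent dip = arctan|0.69705| = 34.9° (true dip is 44.1°, so apparent ≤ true as expected).

34.9°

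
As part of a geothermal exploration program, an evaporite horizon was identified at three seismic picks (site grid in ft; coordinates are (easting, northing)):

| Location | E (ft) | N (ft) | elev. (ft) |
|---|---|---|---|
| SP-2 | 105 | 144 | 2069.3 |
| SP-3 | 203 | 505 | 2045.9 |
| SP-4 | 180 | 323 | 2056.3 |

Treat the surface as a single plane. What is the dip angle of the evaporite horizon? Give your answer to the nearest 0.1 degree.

Two edge vectors: SP-2→SP-3 = (98, 361, -23.4), SP-2→SP-4 = (75, 179, -13).
Normal n = (SP-2→SP-3) × (SP-2→SP-4) = (-504.4, -481, -9533).
So ∂z/∂E = −n_x/n_z = −0.05291 and ∂z/∂N = −n_y/n_z = −0.05046.
Gradient magnitude |∇z| = √(a² + b²) = √(0.00280 + 0.00255) = 0.07311.
True dip = arctan(0.07311) = 4.2°, dipping toward NE (azimuth ≈ 046°).

4.2°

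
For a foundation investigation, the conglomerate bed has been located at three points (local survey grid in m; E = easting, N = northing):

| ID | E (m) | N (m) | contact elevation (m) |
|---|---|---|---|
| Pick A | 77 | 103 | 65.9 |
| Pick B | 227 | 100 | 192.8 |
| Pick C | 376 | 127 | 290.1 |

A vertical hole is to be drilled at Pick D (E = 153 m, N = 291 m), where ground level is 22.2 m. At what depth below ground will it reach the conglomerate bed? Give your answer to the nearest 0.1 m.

Let the plane be z = a·E + b·N + c.
Pick B−Pick A: 150a − 3b = 126.9;  Pick C−Pick A: 299a + 24b = 224.2.
Solving gives a = 0.82682, b = −0.95911.
Then c = 65.9 − a·77 − b·103 = 101.02.
At (153, 291): z_contact = 126.50 − 279.10 + 101.02 = -51.57 m.
Depth below ground = 22.2 − (-51.57) = 73.8 m.

73.8 m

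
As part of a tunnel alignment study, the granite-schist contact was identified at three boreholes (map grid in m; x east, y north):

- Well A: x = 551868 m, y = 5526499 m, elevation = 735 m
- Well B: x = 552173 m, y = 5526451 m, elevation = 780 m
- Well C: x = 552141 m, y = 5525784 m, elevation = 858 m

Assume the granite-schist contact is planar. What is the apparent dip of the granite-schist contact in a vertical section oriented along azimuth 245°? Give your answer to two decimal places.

3.67°

Let the plane be z = a·x + b·y + c.
Well B−Well A: 305a − 48b = 45;  Well C−Well A: 273a − 715b = 123.
Solving gives a = 0.12817, b = −0.12309.
Unit vector along 245° is (sin 245°, cos 245°) = (-0.9063, -0.4226).
Slope in that direction = a·(-0.9063) + b·(-0.4226) = −0.06414.
Apparent dip = arctan|0.06414| = 3.67° (true dip is 10.1°, so apparent ≤ true as expected).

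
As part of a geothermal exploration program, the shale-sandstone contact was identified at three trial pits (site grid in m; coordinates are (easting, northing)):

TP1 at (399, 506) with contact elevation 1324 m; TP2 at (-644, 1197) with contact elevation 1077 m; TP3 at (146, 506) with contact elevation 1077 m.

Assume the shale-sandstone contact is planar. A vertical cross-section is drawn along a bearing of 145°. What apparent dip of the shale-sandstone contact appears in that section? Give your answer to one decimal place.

19.5°

Two edge vectors: TP1→TP2 = (-1043, 691, -247), TP1→TP3 = (-253, 0, -247).
Normal n = (TP1→TP2) × (TP1→TP3) = (-170677, -195130, 174823).
So ∂z/∂E = −n_x/n_z = 0.97628 and ∂z/∂N = −n_y/n_z = 1.11616.
Unit vector along 145° is (sin 145°, cos 145°) = (0.5736, -0.8192).
Slope in that direction = a·(0.5736) + b·(-0.8192) = −0.35433.
Apparent dip = arctan|0.35433| = 19.5° (true dip is 56.0°, so apparent ≤ true as expected).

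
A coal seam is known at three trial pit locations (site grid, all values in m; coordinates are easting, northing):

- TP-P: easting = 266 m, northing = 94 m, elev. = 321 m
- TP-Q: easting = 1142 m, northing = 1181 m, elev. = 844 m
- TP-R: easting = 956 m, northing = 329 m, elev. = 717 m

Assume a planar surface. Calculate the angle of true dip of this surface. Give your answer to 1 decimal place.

Two edge vectors: TP-P→TP-Q = (876, 1087, 523), TP-P→TP-R = (690, 235, 396).
Normal n = (TP-P→TP-Q) × (TP-P→TP-R) = (307547, 13974, -544170).
So ∂z/∂easting = −n_x/n_z = 0.56517 and ∂z/∂northing = −n_y/n_z = 0.02568.
Gradient magnitude |∇z| = √(a² + b²) = √(0.31941 + 0.00066) = 0.56575.
True dip = arctan(0.56575) = 29.5°, dipping toward W (azimuth ≈ 267°).

29.5°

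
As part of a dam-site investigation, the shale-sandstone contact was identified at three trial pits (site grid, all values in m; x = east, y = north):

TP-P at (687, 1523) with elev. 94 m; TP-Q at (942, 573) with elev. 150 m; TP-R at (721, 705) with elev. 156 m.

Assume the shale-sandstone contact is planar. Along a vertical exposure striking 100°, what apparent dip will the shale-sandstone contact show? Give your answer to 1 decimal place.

3.4°

Two edge vectors: TP-P→TP-Q = (255, -950, 56), TP-P→TP-R = (34, -818, 62).
Normal n = (TP-P→TP-Q) × (TP-P→TP-R) = (-13092, -13906, -176290).
So ∂z/∂x = −n_x/n_z = −0.07426 and ∂z/∂y = −n_y/n_z = −0.07888.
Unit vector along 100° is (sin 100°, cos 100°) = (0.9848, -0.1736).
Slope in that direction = a·(0.9848) + b·(-0.1736) = −0.05944.
Apparent dip = arctan|0.05944| = 3.4° (true dip is 6.2°, so apparent ≤ true as expected).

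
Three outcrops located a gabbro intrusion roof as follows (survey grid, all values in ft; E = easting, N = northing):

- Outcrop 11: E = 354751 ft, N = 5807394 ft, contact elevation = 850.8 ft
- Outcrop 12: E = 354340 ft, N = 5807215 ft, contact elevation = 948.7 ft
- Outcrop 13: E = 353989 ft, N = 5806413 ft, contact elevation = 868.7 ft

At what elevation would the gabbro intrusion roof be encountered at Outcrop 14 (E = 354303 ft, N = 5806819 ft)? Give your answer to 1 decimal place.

861.8 ft

Let the plane be z = a·E + b·N + c.
Outcrop 12−Outcrop 11: −411a − 179b = 97.9;  Outcrop 13−Outcrop 11: −762a − 981b = 17.9.
Solving gives a = −0.347969399, b = 0.252041470.
Then c = 850.8 − a·354751 − b·5807394 = −1339410.83.
At (354303, 5806819): z = −123286.6 + 1463559.2 − 1339410.83 = 861.8 ft.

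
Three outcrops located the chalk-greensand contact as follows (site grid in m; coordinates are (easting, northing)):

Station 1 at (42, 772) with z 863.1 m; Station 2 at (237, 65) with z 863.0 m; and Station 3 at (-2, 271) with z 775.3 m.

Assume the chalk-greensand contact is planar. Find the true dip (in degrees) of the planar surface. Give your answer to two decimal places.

Two edge vectors: Station 1→Station 2 = (195, -707, -0.1), Station 1→Station 3 = (-44, -501, -87.8).
Normal n = (Station 1→Station 2) × (Station 1→Station 3) = (62024.5, 17125.4, -128803).
So ∂z/∂E = −n_x/n_z = 0.48155 and ∂z/∂N = −n_y/n_z = 0.13296.
Gradient magnitude |∇z| = √(a² + b²) = √(0.23189 + 0.01768) = 0.49956.
True dip = arctan(0.49956) = 26.55°, dipping toward WSW (azimuth ≈ 255°).

26.55°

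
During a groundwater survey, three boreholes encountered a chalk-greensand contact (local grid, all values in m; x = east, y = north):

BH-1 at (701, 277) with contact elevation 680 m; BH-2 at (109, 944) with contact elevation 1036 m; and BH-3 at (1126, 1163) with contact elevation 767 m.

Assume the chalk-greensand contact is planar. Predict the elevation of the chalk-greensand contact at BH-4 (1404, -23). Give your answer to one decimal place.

380.8 m

Two edge vectors: BH-1→BH-2 = (-592, 667, 356), BH-1→BH-3 = (425, 886, 87).
Normal n = (BH-1→BH-2) × (BH-1→BH-3) = (-257387, 202804, -807987).
So ∂z/∂x = −n_x/n_z = −0.318553 and ∂z/∂y = −n_y/n_z = 0.250999.
Intercept c from BH-1: 680 + 223.31 − 69.53 = 833.78.
At (1404, -23): z = −447.2 − 5.8 + 833.78 = 380.8 m.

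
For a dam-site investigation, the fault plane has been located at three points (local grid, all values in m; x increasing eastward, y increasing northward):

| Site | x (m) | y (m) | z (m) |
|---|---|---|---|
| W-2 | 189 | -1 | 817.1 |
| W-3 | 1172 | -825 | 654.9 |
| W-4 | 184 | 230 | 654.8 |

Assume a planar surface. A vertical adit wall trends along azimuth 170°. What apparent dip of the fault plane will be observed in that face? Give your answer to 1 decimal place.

29.9°

Two edge vectors: W-2→W-3 = (983, -824, -162.2), W-2→W-4 = (-5, 231, -162.3).
Normal n = (W-2→W-3) × (W-2→W-4) = (171203.4, 160351.9, 222953).
So ∂z/∂x = −n_x/n_z = −0.76789 and ∂z/∂y = −n_y/n_z = −0.71922.
Unit vector along 170° is (sin 170°, cos 170°) = (0.1736, -0.9848).
Slope in that direction = a·(0.1736) + b·(-0.9848) = 0.57495.
Apparent dip = arctan|0.57495| = 29.9° (true dip is 46.5°, so apparent ≤ true as expected).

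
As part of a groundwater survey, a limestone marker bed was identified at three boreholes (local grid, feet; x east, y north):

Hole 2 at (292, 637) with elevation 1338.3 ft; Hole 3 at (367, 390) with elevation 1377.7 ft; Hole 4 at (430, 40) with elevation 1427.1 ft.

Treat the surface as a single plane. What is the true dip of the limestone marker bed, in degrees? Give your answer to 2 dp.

Let the plane be z = a·x + b·y + c.
Hole 3−Hole 2: 75a − 247b = 39.4;  Hole 4−Hole 2: 138a − 597b = 88.8.
Solving gives a = 0.14858, b = −0.11440.
Gradient magnitude |∇z| = √(a² + b²) = √(0.02208 + 0.01309) = 0.18752.
True dip = arctan(0.18752) = 10.62°, dipping toward NW (azimuth ≈ 308°).

10.62°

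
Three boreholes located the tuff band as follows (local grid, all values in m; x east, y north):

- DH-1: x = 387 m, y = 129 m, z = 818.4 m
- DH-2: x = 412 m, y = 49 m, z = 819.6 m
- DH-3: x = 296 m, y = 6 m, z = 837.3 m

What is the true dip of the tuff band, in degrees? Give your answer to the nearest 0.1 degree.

8.2°

Let the plane be z = a·x + b·y + c.
DH-2−DH-1: 25a − 80b = 1.2;  DH-3−DH-1: −91a − 123b = 18.9.
Solving gives a = −0.13176, b = −0.05618.
Gradient magnitude |∇z| = √(a² + b²) = √(0.01736 + 0.00316) = 0.14324.
True dip = arctan(0.14324) = 8.2°, dipping toward ENE (azimuth ≈ 067°).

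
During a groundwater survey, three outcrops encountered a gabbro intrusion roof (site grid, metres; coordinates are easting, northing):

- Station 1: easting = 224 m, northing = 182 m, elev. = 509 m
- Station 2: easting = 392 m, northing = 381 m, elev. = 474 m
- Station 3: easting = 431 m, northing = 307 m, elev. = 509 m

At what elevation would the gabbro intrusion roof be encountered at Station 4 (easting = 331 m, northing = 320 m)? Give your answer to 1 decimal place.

482.7 m

Let the plane be z = a·easting + b·northing + c.
Station 2−Station 1: 168a + 199b = −35;  Station 3−Station 1: 207a + 125b = 0.
Solving gives a = 0.21666, b = −0.35879.
Then c = 509 − a·224 − b·182 = 525.77.
At (331, 320): z = 71.7 − 114.8 + 525.77 = 482.7 m.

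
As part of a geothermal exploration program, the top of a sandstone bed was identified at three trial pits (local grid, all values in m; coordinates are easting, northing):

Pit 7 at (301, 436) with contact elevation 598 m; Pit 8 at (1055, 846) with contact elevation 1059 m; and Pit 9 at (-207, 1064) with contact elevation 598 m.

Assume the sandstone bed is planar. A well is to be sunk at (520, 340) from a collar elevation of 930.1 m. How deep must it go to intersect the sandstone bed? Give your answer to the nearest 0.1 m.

272.1 m

Two edge vectors: Pit 7→Pit 8 = (754, 410, 461), Pit 7→Pit 9 = (-508, 628, 0).
Normal n = (Pit 7→Pit 8) × (Pit 7→Pit 9) = (-289508, -234188, 681792).
So ∂z/∂easting = −n_x/n_z = 0.424628 and ∂z/∂northing = −n_y/n_z = 0.343489.
Intercept c from Pit 7: 598 − 127.81 − 149.76 = 320.43.
At (520, 340): z_contact = 220.81 + 116.79 + 320.43 = 658.02 m.
Depth below ground = 930.1 − 658.02 = 272.1 m.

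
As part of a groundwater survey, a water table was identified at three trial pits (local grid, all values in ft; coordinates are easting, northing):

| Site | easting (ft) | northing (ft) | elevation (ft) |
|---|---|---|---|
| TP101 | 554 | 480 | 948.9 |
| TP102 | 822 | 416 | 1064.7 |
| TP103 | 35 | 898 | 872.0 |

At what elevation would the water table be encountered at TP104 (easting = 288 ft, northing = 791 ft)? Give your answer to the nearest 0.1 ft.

Let the plane be z = a·easting + b·northing + c.
TP102−TP101: 268a − 64b = 115.8;  TP103−TP101: −519a + 418b = −76.9.
Solving gives a = 0.55176, b = 0.50110.
Then c = 948.9 − a·554 − b·480 = 402.70.
At (288, 791): z = 158.9 + 396.4 + 402.70 = 958.0 ft.

958.0 ft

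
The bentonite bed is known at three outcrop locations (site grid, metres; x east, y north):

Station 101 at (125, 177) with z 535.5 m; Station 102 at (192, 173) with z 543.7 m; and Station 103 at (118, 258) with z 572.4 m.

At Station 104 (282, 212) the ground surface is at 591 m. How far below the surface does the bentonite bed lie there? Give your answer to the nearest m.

15 m

Two edge vectors: Station 101→Station 102 = (67, -4, 8.2), Station 101→Station 103 = (-7, 81, 36.9).
Normal n = (Station 101→Station 102) × (Station 101→Station 103) = (-811.8, -2529.7, 5399).
So ∂z/∂x = −n_x/n_z = 0.15036 and ∂z/∂y = −n_y/n_z = 0.46855.
Intercept c from Station 101: 535.5 − 18.80 − 82.93 = 433.77.
At (282, 212): z_contact = 42.4 + 99.3 + 433.77 = 575.5 m.
Depth below ground = 591 − 575.5 = 15 m.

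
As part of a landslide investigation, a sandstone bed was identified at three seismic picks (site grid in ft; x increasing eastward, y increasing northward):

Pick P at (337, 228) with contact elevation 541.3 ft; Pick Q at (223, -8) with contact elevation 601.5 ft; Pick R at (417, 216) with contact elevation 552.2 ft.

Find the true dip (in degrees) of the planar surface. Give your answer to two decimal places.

17.37°

Let the plane be z = a·x + b·y + c.
Pick Q−Pick P: −114a − 236b = 60.2;  Pick R−Pick P: 80a − 12b = 10.9.
Solving gives a = 0.09137, b = −0.29922.
Gradient magnitude |∇z| = √(a² + b²) = √(0.00835 + 0.08953) = 0.31286.
True dip = arctan(0.31286) = 17.37°, dipping toward NNW (azimuth ≈ 343°).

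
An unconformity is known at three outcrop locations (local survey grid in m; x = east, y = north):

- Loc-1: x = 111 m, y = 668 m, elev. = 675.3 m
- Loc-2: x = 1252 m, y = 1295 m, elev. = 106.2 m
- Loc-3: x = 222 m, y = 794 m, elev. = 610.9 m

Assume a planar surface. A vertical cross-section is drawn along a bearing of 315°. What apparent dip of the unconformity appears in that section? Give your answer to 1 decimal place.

Two edge vectors: Loc-1→Loc-2 = (1141, 627, -569.1), Loc-1→Loc-3 = (111, 126, -64.4).
Normal n = (Loc-1→Loc-2) × (Loc-1→Loc-3) = (31327.8, 10310.3, 74169).
So ∂z/∂x = −n_x/n_z = −0.42238 and ∂z/∂y = −n_y/n_z = −0.13901.
Unit vector along 315° is (sin 315°, cos 315°) = (-0.7071, 0.7071).
Slope in that direction = a·(-0.7071) + b·(0.7071) = 0.20038.
Apparent dip = arctan|0.20038| = 11.3° (true dip is 24.0°, so apparent ≤ true as expected).

11.3°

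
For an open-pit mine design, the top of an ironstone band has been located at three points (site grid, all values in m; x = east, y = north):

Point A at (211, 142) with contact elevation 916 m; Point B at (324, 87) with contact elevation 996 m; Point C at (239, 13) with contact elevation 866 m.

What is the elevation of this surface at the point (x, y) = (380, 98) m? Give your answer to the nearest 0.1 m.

1058.8 m

Let the plane be z = a·x + b·y + c.
Point B−Point A: 113a − 55b = 80;  Point C−Point A: 28a − 129b = −50.
Solving gives a = 1.00253, b = 0.60520.
Then c = 916 − a·211 − b·142 = 618.53.
At (380, 98): z = 381.0 + 59.3 + 618.53 = 1058.8 m.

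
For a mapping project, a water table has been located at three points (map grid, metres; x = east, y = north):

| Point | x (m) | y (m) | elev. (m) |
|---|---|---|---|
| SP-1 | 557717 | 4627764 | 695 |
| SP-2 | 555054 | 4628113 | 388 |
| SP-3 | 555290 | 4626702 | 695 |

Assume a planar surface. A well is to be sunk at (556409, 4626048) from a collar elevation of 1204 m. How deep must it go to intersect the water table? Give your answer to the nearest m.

Two edge vectors: SP-1→SP-2 = (-2663, 349, -307), SP-1→SP-3 = (-2427, -1062, 0).
Normal n = (SP-1→SP-2) × (SP-1→SP-3) = (-326034, 745089, 3675129).
So ∂z/∂x = −n_x/n_z = 0.08871362 and ∂z/∂y = −n_y/n_z = −0.20273819.
Intercept c from SP-1: 695 − 49477.09 + 938224.50 = 889442.40.
At (556409, 4626048): z_contact = 49361.1 − 937876.6 + 889442.40 = 926.9 m.
Depth below ground = 1204 − 926.9 = 277 m.

277 m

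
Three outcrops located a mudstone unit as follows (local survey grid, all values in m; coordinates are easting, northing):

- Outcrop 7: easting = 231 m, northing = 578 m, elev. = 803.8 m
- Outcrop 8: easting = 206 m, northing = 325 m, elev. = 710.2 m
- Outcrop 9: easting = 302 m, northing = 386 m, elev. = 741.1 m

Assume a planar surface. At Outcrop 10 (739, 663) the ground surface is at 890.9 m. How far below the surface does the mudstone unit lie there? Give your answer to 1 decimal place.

9.4 m

Two edge vectors: Outcrop 7→Outcrop 8 = (-25, -253, -93.6), Outcrop 7→Outcrop 9 = (71, -192, -62.7).
Normal n = (Outcrop 7→Outcrop 8) × (Outcrop 7→Outcrop 9) = (-2108.1, -8213.1, 22763).
So ∂z/∂easting = −n_x/n_z = 0.09261 and ∂z/∂northing = −n_y/n_z = 0.36081.
Intercept c from Outcrop 7: 803.8 − 21.39 − 208.55 = 573.86.
At (739, 663): z_contact = 68.44 + 239.22 + 573.86 = 881.52 m.
Depth below ground = 890.9 − 881.52 = 9.4 m.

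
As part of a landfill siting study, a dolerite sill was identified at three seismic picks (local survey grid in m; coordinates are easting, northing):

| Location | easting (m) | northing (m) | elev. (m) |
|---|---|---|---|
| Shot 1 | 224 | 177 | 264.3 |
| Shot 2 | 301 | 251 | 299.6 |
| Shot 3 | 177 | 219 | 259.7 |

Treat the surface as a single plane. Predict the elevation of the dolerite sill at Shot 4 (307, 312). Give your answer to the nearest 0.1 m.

313.1 m

Let the plane be z = a·easting + b·northing + c.
Shot 2−Shot 1: 77a + 74b = 35.3;  Shot 3−Shot 1: −47a + 42b = −4.6.
Solving gives a = 0.27160, b = 0.19441.
Then c = 264.3 − a·224 − b·177 = 169.05.
At (307, 312): z = 83.4 + 60.7 + 169.05 = 313.1 m.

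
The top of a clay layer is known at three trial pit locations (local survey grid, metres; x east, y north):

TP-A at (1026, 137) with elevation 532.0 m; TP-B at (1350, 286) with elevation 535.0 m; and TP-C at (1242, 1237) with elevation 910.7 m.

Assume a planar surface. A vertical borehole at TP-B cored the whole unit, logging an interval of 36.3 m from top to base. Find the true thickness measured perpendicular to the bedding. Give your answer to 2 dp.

33.58 m

Let the plane be z = a·x + b·y + c.
TP-B−TP-A: 324a + 149b = 3;  TP-C−TP-A: 216a + 1100b = 378.7.
Solving gives a = −0.16386, b = 0.37645.
|∇z| = √(a²+b²) = 0.41057, so dip δ = arctan(0.41057) = 22.32°.
True thickness = vertical thickness × cos δ = 36.3 × cos 22.32° = 33.58 m.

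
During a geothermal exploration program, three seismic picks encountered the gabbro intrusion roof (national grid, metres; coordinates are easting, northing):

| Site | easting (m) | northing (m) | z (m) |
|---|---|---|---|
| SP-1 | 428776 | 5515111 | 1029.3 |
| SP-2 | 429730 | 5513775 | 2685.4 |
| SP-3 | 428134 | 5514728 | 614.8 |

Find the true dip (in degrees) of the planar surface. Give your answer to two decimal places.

48.09°

Two edge vectors: SP-1→SP-2 = (954, -1336, 1656.1), SP-1→SP-3 = (-642, -383, -414.5).
Normal n = (SP-1→SP-2) × (SP-1→SP-3) = (1188058.3, -667783.2, -1223094).
So ∂z/∂easting = −n_x/n_z = 0.97135 and ∂z/∂northing = −n_y/n_z = −0.54598.
Gradient magnitude |∇z| = √(a² + b²) = √(0.94353 + 0.29809) = 1.11428.
True dip = arctan(1.11428) = 48.09°, dipping toward WNW (azimuth ≈ 299°).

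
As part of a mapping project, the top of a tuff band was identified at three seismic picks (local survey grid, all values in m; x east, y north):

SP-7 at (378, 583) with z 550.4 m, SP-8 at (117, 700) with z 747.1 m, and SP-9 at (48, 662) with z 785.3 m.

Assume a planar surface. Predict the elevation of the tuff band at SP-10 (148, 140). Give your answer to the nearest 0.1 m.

Two edge vectors: SP-7→SP-8 = (-261, 117, 196.7), SP-7→SP-9 = (-330, 79, 234.9).
Normal n = (SP-7→SP-8) × (SP-7→SP-9) = (11944, -3602.1, 17991).
So ∂z/∂x = −n_x/n_z = −0.66389 and ∂z/∂y = −n_y/n_z = 0.20022.
Intercept c from SP-7: 550.4 + 250.95 − 116.73 = 684.62.
At (148, 140): z = −98.3 + 28.0 + 684.62 = 614.4 m.

614.4 m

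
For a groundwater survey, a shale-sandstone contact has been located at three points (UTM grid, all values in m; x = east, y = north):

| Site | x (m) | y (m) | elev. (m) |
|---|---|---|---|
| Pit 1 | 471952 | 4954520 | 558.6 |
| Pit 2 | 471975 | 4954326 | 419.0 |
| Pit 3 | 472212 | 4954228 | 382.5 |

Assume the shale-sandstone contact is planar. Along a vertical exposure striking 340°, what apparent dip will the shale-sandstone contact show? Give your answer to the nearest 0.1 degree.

Two edge vectors: Pit 1→Pit 2 = (23, -194, -139.6), Pit 1→Pit 3 = (260, -292, -176.1).
Normal n = (Pit 1→Pit 2) × (Pit 1→Pit 3) = (-6599.8, -32245.7, 43724).
So ∂z/∂x = −n_x/n_z = 0.15094 and ∂z/∂y = −n_y/n_z = 0.73748.
Unit vector along 340° is (sin 340°, cos 340°) = (-0.3420, 0.9397).
Slope in that direction = a·(-0.3420) + b·(0.9397) = 0.64138.
Apparent dip = arctan|0.64138| = 32.7° (true dip is 37.0°, so apparent ≤ true as expected).

32.7°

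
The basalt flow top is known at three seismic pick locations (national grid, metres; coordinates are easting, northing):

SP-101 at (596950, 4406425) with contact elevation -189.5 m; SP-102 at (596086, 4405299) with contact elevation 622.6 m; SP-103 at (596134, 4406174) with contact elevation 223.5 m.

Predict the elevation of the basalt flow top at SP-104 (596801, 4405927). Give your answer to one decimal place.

82.9 m

Let the plane be z = a·easting + b·northing + c.
SP-102−SP-101: −864a − 1126b = 812.1;  SP-103−SP-101: −816a − 251b = 413.
Solving gives a = −0.372106497, b = −0.435701586.
Then c = -189.5 − a·596950 − b·4406425 = 2141825.84.
At (596801, 4405927): z = −222073.5 − 1919669.4 + 2141825.84 = 82.9 m.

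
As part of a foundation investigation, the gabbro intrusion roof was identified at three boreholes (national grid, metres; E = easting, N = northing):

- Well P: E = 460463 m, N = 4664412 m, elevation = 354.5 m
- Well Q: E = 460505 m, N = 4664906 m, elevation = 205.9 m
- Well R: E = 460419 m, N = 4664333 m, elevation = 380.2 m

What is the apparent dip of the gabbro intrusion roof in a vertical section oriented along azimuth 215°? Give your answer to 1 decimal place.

Let the plane be z = a·E + b·N + c.
Well Q−Well P: 42a + 494b = −148.6;  Well R−Well P: −44a − 79b = 25.7.
Solving gives a = −0.05193, b = −0.29639.
Unit vector along 215° is (sin 215°, cos 215°) = (-0.5736, -0.8192).
Slope in that direction = a·(-0.5736) + b·(-0.8192) = 0.27258.
Apparent dip = arctan|0.27258| = 15.2° (true dip is 16.7°, so apparent ≤ true as expected).

15.2°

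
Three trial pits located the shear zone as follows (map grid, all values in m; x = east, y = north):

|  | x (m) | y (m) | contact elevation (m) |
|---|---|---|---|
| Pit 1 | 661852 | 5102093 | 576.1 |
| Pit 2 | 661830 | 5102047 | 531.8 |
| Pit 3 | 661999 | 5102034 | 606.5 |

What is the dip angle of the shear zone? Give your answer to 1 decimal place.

41.3°

Two edge vectors: Pit 1→Pit 2 = (-22, -46, -44.3), Pit 1→Pit 3 = (147, -59, 30.4).
Normal n = (Pit 1→Pit 2) × (Pit 1→Pit 3) = (-4012.1, -5843.3, 8060).
So ∂z/∂x = −n_x/n_z = 0.49778 and ∂z/∂y = −n_y/n_z = 0.72498.
Gradient magnitude |∇z| = √(a² + b²) = √(0.24778 + 0.52559) = 0.87942.
True dip = arctan(0.87942) = 41.3°, dipping toward SW (azimuth ≈ 214°).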